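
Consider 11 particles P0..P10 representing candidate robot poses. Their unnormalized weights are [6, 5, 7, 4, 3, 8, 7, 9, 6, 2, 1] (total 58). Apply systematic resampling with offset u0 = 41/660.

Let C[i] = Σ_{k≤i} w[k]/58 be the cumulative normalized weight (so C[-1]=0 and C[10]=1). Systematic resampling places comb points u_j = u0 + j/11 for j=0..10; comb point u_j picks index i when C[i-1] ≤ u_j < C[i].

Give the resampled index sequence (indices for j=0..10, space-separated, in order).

0 1 2 3 4 5 6 7 7 8 9

C = [3/29, 11/58, 9/29, 11/29, 25/58, 33/58, 20/29, 49/58, 55/58, 57/58, 1]
j=0: u_0=41/660 ∈ [0, 3/29) → index 0
j=1: u_1=101/660 ∈ [3/29, 11/58) → index 1
j=2: u_2=161/660 ∈ [11/58, 9/29) → index 2
j=3: u_3=221/660 ∈ [9/29, 11/29) → index 3
j=4: u_4=281/660 ∈ [11/29, 25/58) → index 4
j=5: u_5=31/60 ∈ [25/58, 33/58) → index 5
j=6: u_6=401/660 ∈ [33/58, 20/29) → index 6
j=7: u_7=461/660 ∈ [20/29, 49/58) → index 7
j=8: u_8=521/660 ∈ [20/29, 49/58) → index 7
j=9: u_9=581/660 ∈ [49/58, 55/58) → index 8
j=10: u_10=641/660 ∈ [55/58, 57/58) → index 9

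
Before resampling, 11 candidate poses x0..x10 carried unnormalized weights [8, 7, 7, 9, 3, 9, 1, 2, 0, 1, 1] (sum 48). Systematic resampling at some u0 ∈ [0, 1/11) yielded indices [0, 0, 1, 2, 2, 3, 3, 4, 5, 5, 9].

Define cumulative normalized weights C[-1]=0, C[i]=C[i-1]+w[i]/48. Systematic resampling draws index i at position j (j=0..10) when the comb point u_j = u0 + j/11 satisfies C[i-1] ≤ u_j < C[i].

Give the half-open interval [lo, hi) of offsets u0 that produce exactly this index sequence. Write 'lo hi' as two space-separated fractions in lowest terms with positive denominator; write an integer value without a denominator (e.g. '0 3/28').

C = [1/6, 5/16, 11/24, 31/48, 17/24, 43/48, 11/12, 23/24, 23/24, 47/48, 1]
j=0 picked index 0: u0 ∈ [0, 1/6)
j=1 picked index 0: u0 ∈ [-1/11, 5/66)
j=2 picked index 1: u0 ∈ [-1/66, 23/176)
j=3 picked index 2: u0 ∈ [7/176, 49/264)
j=4 picked index 2: u0 ∈ [-9/176, 25/264)
j=5 picked index 3: u0 ∈ [1/264, 101/528)
j=6 picked index 3: u0 ∈ [-23/264, 53/528)
j=7 picked index 4: u0 ∈ [5/528, 19/264)
j=8 picked index 5: u0 ∈ [-5/264, 89/528)
j=9 picked index 5: u0 ∈ [-29/264, 41/528)
j=10 picked index 9: u0 ∈ [13/264, 37/528)
intersection: [13/264, 37/528)

13/264 37/528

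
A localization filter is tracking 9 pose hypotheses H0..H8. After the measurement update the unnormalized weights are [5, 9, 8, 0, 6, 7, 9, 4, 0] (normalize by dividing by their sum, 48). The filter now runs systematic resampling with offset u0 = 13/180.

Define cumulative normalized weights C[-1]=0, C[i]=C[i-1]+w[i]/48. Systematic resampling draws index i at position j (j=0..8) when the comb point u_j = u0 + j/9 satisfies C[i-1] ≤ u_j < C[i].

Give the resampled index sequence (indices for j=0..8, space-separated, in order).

C = [5/48, 7/24, 11/24, 11/24, 7/12, 35/48, 11/12, 1, 1]
j=0: u_0=13/180 ∈ [0, 5/48) → index 0
j=1: u_1=11/60 ∈ [5/48, 7/24) → index 1
j=2: u_2=53/180 ∈ [7/24, 11/24) → index 2
j=3: u_3=73/180 ∈ [7/24, 11/24) → index 2
j=4: u_4=31/60 ∈ [11/24, 7/12) → index 4
j=5: u_5=113/180 ∈ [7/12, 35/48) → index 5
j=6: u_6=133/180 ∈ [35/48, 11/12) → index 6
j=7: u_7=17/20 ∈ [35/48, 11/12) → index 6
j=8: u_8=173/180 ∈ [11/12, 1) → index 7

0 1 2 2 4 5 6 6 7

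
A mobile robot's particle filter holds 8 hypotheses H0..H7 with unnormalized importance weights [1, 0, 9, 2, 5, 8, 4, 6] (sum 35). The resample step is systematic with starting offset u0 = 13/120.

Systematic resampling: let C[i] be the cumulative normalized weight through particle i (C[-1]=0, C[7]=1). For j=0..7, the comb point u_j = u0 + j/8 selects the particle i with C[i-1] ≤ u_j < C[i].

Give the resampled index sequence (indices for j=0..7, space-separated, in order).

C = [1/35, 1/35, 2/7, 12/35, 17/35, 5/7, 29/35, 1]
j=0: u_0=13/120 ∈ [1/35, 2/7) → index 2
j=1: u_1=7/30 ∈ [1/35, 2/7) → index 2
j=2: u_2=43/120 ∈ [12/35, 17/35) → index 4
j=3: u_3=29/60 ∈ [12/35, 17/35) → index 4
j=4: u_4=73/120 ∈ [17/35, 5/7) → index 5
j=5: u_5=11/15 ∈ [5/7, 29/35) → index 6
j=6: u_6=103/120 ∈ [29/35, 1) → index 7
j=7: u_7=59/60 ∈ [29/35, 1) → index 7

2 2 4 4 5 6 7 7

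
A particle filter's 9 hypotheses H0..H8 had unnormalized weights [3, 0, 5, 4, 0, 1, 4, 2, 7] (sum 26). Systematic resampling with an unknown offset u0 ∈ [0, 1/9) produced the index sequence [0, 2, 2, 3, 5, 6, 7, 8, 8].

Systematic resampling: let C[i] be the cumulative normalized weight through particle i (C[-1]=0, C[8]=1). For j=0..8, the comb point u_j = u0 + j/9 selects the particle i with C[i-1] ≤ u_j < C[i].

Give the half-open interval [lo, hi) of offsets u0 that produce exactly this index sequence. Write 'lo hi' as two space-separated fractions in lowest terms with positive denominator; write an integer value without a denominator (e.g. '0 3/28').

2/117 1/18

C = [3/26, 3/26, 4/13, 6/13, 6/13, 1/2, 17/26, 19/26, 1]
j=0 picked index 0: u0 ∈ [0, 3/26)
j=1 picked index 2: u0 ∈ [1/234, 23/117)
j=2 picked index 2: u0 ∈ [-25/234, 10/117)
j=3 picked index 3: u0 ∈ [-1/39, 5/39)
j=4 picked index 5: u0 ∈ [2/117, 1/18)
j=5 picked index 6: u0 ∈ [-1/18, 23/234)
j=6 picked index 7: u0 ∈ [-1/78, 5/78)
j=7 picked index 8: u0 ∈ [-11/234, 2/9)
j=8 picked index 8: u0 ∈ [-37/234, 1/9)
intersection: [2/117, 1/18)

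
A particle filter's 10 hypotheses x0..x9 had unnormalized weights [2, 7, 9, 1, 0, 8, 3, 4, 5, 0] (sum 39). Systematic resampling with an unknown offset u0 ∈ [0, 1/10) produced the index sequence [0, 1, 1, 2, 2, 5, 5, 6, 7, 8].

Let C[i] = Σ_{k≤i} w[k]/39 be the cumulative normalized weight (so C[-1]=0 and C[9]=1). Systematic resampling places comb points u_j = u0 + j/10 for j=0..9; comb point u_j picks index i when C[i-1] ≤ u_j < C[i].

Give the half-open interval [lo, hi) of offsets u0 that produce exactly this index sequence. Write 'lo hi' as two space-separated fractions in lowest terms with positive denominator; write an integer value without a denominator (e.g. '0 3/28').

C = [2/39, 3/13, 6/13, 19/39, 19/39, 9/13, 10/13, 34/39, 1, 1]
j=0 picked index 0: u0 ∈ [0, 2/39)
j=1 picked index 1: u0 ∈ [-19/390, 17/130)
j=2 picked index 1: u0 ∈ [-29/195, 2/65)
j=3 picked index 2: u0 ∈ [-9/130, 21/130)
j=4 picked index 2: u0 ∈ [-11/65, 4/65)
j=5 picked index 5: u0 ∈ [-1/78, 5/26)
j=6 picked index 5: u0 ∈ [-22/195, 6/65)
j=7 picked index 6: u0 ∈ [-1/130, 9/130)
j=8 picked index 7: u0 ∈ [-2/65, 14/195)
j=9 picked index 8: u0 ∈ [-11/390, 1/10)
intersection: [0, 2/65)

0 2/65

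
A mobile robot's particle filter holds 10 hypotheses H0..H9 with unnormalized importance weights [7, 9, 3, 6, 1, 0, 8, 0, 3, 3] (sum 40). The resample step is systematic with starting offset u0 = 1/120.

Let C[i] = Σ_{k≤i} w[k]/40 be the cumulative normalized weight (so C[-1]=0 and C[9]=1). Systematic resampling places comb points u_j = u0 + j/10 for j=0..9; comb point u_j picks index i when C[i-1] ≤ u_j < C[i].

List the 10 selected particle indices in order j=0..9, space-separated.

0 0 1 1 2 3 3 6 6 8

C = [7/40, 2/5, 19/40, 5/8, 13/20, 13/20, 17/20, 17/20, 37/40, 1]
j=0: u_0=1/120 ∈ [0, 7/40) → index 0
j=1: u_1=13/120 ∈ [0, 7/40) → index 0
j=2: u_2=5/24 ∈ [7/40, 2/5) → index 1
j=3: u_3=37/120 ∈ [7/40, 2/5) → index 1
j=4: u_4=49/120 ∈ [2/5, 19/40) → index 2
j=5: u_5=61/120 ∈ [19/40, 5/8) → index 3
j=6: u_6=73/120 ∈ [19/40, 5/8) → index 3
j=7: u_7=17/24 ∈ [13/20, 17/20) → index 6
j=8: u_8=97/120 ∈ [13/20, 17/20) → index 6
j=9: u_9=109/120 ∈ [17/20, 37/40) → index 8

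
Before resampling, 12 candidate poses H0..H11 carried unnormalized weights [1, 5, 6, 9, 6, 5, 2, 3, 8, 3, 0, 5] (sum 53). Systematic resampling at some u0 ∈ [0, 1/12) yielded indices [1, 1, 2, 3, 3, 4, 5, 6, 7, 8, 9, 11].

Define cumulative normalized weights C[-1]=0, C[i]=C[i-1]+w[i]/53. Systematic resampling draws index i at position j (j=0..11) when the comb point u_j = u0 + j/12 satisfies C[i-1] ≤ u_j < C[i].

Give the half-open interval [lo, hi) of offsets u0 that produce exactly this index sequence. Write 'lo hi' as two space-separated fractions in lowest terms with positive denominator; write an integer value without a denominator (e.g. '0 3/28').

13/636 19/636

C = [1/53, 6/53, 12/53, 21/53, 27/53, 32/53, 34/53, 37/53, 45/53, 48/53, 48/53, 1]
j=0 picked index 1: u0 ∈ [1/53, 6/53)
j=1 picked index 1: u0 ∈ [-41/636, 19/636)
j=2 picked index 2: u0 ∈ [-17/318, 19/318)
j=3 picked index 3: u0 ∈ [-5/212, 31/212)
j=4 picked index 3: u0 ∈ [-17/159, 10/159)
j=5 picked index 4: u0 ∈ [-13/636, 59/636)
j=6 picked index 5: u0 ∈ [1/106, 11/106)
j=7 picked index 6: u0 ∈ [13/636, 37/636)
j=8 picked index 7: u0 ∈ [-4/159, 5/159)
j=9 picked index 8: u0 ∈ [-11/212, 21/212)
j=10 picked index 9: u0 ∈ [5/318, 23/318)
j=11 picked index 11: u0 ∈ [-7/636, 1/12)
intersection: [13/636, 19/636)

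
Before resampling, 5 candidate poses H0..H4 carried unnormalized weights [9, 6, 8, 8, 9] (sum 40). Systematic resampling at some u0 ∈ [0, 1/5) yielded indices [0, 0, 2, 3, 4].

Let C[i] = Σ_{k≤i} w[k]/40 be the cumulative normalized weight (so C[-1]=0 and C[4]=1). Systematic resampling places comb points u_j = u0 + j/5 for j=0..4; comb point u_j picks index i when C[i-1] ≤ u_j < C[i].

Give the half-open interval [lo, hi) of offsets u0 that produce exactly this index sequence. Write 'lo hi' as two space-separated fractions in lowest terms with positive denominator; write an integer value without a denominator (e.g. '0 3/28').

0 1/40

C = [9/40, 3/8, 23/40, 31/40, 1]
j=0 picked index 0: u0 ∈ [0, 9/40)
j=1 picked index 0: u0 ∈ [-1/5, 1/40)
j=2 picked index 2: u0 ∈ [-1/40, 7/40)
j=3 picked index 3: u0 ∈ [-1/40, 7/40)
j=4 picked index 4: u0 ∈ [-1/40, 1/5)
intersection: [0, 1/40)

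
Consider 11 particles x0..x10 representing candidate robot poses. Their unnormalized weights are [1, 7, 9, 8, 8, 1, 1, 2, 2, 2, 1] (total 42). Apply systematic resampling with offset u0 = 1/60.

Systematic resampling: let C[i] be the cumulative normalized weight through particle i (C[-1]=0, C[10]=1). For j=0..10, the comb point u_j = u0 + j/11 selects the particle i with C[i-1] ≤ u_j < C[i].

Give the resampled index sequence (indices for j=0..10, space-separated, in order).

C = [1/42, 4/21, 17/42, 25/42, 11/14, 17/21, 5/6, 37/42, 13/14, 41/42, 1]
j=0: u_0=1/60 ∈ [0, 1/42) → index 0
j=1: u_1=71/660 ∈ [1/42, 4/21) → index 1
j=2: u_2=131/660 ∈ [4/21, 17/42) → index 2
j=3: u_3=191/660 ∈ [4/21, 17/42) → index 2
j=4: u_4=251/660 ∈ [4/21, 17/42) → index 2
j=5: u_5=311/660 ∈ [17/42, 25/42) → index 3
j=6: u_6=371/660 ∈ [17/42, 25/42) → index 3
j=7: u_7=431/660 ∈ [25/42, 11/14) → index 4
j=8: u_8=491/660 ∈ [25/42, 11/14) → index 4
j=9: u_9=551/660 ∈ [5/6, 37/42) → index 7
j=10: u_10=611/660 ∈ [37/42, 13/14) → index 8

0 1 2 2 2 3 3 4 4 7 8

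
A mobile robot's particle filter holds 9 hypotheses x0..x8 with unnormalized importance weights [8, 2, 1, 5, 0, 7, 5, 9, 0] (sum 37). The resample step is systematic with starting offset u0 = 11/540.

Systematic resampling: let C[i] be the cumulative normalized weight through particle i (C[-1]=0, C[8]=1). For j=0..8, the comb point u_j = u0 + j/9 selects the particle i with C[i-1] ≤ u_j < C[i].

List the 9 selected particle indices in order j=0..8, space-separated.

C = [8/37, 10/37, 11/37, 16/37, 16/37, 23/37, 28/37, 1, 1]
j=0: u_0=11/540 ∈ [0, 8/37) → index 0
j=1: u_1=71/540 ∈ [0, 8/37) → index 0
j=2: u_2=131/540 ∈ [8/37, 10/37) → index 1
j=3: u_3=191/540 ∈ [11/37, 16/37) → index 3
j=4: u_4=251/540 ∈ [16/37, 23/37) → index 5
j=5: u_5=311/540 ∈ [16/37, 23/37) → index 5
j=6: u_6=371/540 ∈ [23/37, 28/37) → index 6
j=7: u_7=431/540 ∈ [28/37, 1) → index 7
j=8: u_8=491/540 ∈ [28/37, 1) → index 7

0 0 1 3 5 5 6 7 7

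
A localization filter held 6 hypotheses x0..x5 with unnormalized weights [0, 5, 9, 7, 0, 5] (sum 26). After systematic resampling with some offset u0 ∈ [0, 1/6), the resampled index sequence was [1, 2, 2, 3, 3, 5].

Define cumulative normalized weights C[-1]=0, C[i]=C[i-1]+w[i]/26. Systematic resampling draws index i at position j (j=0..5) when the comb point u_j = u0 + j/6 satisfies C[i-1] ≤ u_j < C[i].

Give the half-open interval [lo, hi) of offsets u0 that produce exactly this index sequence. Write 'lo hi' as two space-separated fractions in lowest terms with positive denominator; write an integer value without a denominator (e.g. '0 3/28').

C = [0, 5/26, 7/13, 21/26, 21/26, 1]
j=0 picked index 1: u0 ∈ [0, 5/26)
j=1 picked index 2: u0 ∈ [1/39, 29/78)
j=2 picked index 2: u0 ∈ [-11/78, 8/39)
j=3 picked index 3: u0 ∈ [1/26, 4/13)
j=4 picked index 3: u0 ∈ [-5/39, 11/78)
j=5 picked index 5: u0 ∈ [-1/39, 1/6)
intersection: [1/26, 11/78)

1/26 11/78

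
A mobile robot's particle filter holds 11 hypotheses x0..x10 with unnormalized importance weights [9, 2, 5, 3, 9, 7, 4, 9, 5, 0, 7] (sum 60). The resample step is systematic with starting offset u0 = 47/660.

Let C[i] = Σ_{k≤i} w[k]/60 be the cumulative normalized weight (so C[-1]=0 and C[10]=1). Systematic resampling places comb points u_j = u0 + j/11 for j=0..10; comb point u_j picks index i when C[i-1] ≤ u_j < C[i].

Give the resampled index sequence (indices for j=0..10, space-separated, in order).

0 1 2 4 4 5 6 7 7 10 10

C = [3/20, 11/60, 4/15, 19/60, 7/15, 7/12, 13/20, 4/5, 53/60, 53/60, 1]
j=0: u_0=47/660 ∈ [0, 3/20) → index 0
j=1: u_1=107/660 ∈ [3/20, 11/60) → index 1
j=2: u_2=167/660 ∈ [11/60, 4/15) → index 2
j=3: u_3=227/660 ∈ [19/60, 7/15) → index 4
j=4: u_4=287/660 ∈ [19/60, 7/15) → index 4
j=5: u_5=347/660 ∈ [7/15, 7/12) → index 5
j=6: u_6=37/60 ∈ [7/12, 13/20) → index 6
j=7: u_7=467/660 ∈ [13/20, 4/5) → index 7
j=8: u_8=527/660 ∈ [13/20, 4/5) → index 7
j=9: u_9=587/660 ∈ [53/60, 1) → index 10
j=10: u_10=647/660 ∈ [53/60, 1) → index 10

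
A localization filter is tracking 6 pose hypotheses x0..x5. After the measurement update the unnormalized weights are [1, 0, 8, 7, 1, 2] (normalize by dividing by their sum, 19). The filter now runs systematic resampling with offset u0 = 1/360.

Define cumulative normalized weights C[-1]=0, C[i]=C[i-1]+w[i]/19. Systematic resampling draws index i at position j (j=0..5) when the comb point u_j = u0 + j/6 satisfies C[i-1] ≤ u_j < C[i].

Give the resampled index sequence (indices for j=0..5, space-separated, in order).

0 2 2 3 3 3

C = [1/19, 1/19, 9/19, 16/19, 17/19, 1]
j=0: u_0=1/360 ∈ [0, 1/19) → index 0
j=1: u_1=61/360 ∈ [1/19, 9/19) → index 2
j=2: u_2=121/360 ∈ [1/19, 9/19) → index 2
j=3: u_3=181/360 ∈ [9/19, 16/19) → index 3
j=4: u_4=241/360 ∈ [9/19, 16/19) → index 3
j=5: u_5=301/360 ∈ [9/19, 16/19) → index 3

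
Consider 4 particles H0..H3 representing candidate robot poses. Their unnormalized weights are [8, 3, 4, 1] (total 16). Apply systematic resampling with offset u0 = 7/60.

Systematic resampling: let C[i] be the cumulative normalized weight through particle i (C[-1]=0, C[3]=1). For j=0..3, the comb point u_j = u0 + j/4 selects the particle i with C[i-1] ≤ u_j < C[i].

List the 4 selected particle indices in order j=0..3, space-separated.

C = [1/2, 11/16, 15/16, 1]
j=0: u_0=7/60 ∈ [0, 1/2) → index 0
j=1: u_1=11/30 ∈ [0, 1/2) → index 0
j=2: u_2=37/60 ∈ [1/2, 11/16) → index 1
j=3: u_3=13/15 ∈ [11/16, 15/16) → index 2

0 0 1 2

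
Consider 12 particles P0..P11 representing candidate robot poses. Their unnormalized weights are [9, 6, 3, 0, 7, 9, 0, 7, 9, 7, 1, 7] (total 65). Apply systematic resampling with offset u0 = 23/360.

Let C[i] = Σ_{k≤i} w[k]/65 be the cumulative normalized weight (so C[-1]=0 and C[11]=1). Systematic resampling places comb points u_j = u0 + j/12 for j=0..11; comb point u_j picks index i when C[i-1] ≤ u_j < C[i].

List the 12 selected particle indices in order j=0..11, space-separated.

0 1 1 4 5 5 7 8 8 9 11 11

C = [9/65, 3/13, 18/65, 18/65, 5/13, 34/65, 34/65, 41/65, 10/13, 57/65, 58/65, 1]
j=0: u_0=23/360 ∈ [0, 9/65) → index 0
j=1: u_1=53/360 ∈ [9/65, 3/13) → index 1
j=2: u_2=83/360 ∈ [9/65, 3/13) → index 1
j=3: u_3=113/360 ∈ [18/65, 5/13) → index 4
j=4: u_4=143/360 ∈ [5/13, 34/65) → index 5
j=5: u_5=173/360 ∈ [5/13, 34/65) → index 5
j=6: u_6=203/360 ∈ [34/65, 41/65) → index 7
j=7: u_7=233/360 ∈ [41/65, 10/13) → index 8
j=8: u_8=263/360 ∈ [41/65, 10/13) → index 8
j=9: u_9=293/360 ∈ [10/13, 57/65) → index 9
j=10: u_10=323/360 ∈ [58/65, 1) → index 11
j=11: u_11=353/360 ∈ [58/65, 1) → index 11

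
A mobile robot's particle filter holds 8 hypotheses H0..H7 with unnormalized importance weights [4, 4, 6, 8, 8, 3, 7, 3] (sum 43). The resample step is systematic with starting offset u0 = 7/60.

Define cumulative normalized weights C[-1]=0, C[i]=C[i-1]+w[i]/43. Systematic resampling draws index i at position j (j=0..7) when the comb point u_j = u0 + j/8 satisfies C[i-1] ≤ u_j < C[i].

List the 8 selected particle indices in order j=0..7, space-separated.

1 2 3 3 4 5 6 7

C = [4/43, 8/43, 14/43, 22/43, 30/43, 33/43, 40/43, 1]
j=0: u_0=7/60 ∈ [4/43, 8/43) → index 1
j=1: u_1=29/120 ∈ [8/43, 14/43) → index 2
j=2: u_2=11/30 ∈ [14/43, 22/43) → index 3
j=3: u_3=59/120 ∈ [14/43, 22/43) → index 3
j=4: u_4=37/60 ∈ [22/43, 30/43) → index 4
j=5: u_5=89/120 ∈ [30/43, 33/43) → index 5
j=6: u_6=13/15 ∈ [33/43, 40/43) → index 6
j=7: u_7=119/120 ∈ [40/43, 1) → index 7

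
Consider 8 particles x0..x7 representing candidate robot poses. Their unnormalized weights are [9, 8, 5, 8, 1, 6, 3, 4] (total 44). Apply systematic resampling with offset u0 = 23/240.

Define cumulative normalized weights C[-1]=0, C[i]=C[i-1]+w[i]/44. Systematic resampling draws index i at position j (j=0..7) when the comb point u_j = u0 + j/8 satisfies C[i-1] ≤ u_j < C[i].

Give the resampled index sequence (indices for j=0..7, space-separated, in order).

C = [9/44, 17/44, 1/2, 15/22, 31/44, 37/44, 10/11, 1]
j=0: u_0=23/240 ∈ [0, 9/44) → index 0
j=1: u_1=53/240 ∈ [9/44, 17/44) → index 1
j=2: u_2=83/240 ∈ [9/44, 17/44) → index 1
j=3: u_3=113/240 ∈ [17/44, 1/2) → index 2
j=4: u_4=143/240 ∈ [1/2, 15/22) → index 3
j=5: u_5=173/240 ∈ [31/44, 37/44) → index 5
j=6: u_6=203/240 ∈ [37/44, 10/11) → index 6
j=7: u_7=233/240 ∈ [10/11, 1) → index 7

0 1 1 2 3 5 6 7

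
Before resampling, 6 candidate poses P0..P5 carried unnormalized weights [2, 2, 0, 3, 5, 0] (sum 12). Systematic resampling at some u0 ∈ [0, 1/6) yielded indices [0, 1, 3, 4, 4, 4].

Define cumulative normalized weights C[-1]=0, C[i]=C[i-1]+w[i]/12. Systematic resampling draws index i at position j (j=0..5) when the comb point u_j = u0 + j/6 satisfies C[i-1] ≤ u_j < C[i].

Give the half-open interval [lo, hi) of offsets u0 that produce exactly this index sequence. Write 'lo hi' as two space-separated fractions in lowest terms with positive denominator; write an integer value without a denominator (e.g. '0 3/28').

C = [1/6, 1/3, 1/3, 7/12, 1, 1]
j=0 picked index 0: u0 ∈ [0, 1/6)
j=1 picked index 1: u0 ∈ [0, 1/6)
j=2 picked index 3: u0 ∈ [0, 1/4)
j=3 picked index 4: u0 ∈ [1/12, 1/2)
j=4 picked index 4: u0 ∈ [-1/12, 1/3)
j=5 picked index 4: u0 ∈ [-1/4, 1/6)
intersection: [1/12, 1/6)

1/12 1/6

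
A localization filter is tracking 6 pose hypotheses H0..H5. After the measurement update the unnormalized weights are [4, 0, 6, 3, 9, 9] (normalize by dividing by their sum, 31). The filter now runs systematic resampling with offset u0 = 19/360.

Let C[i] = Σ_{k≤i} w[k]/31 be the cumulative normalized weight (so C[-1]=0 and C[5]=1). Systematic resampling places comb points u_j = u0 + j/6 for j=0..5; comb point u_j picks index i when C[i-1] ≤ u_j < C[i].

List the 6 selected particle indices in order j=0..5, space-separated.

C = [4/31, 4/31, 10/31, 13/31, 22/31, 1]
j=0: u_0=19/360 ∈ [0, 4/31) → index 0
j=1: u_1=79/360 ∈ [4/31, 10/31) → index 2
j=2: u_2=139/360 ∈ [10/31, 13/31) → index 3
j=3: u_3=199/360 ∈ [13/31, 22/31) → index 4
j=4: u_4=259/360 ∈ [22/31, 1) → index 5
j=5: u_5=319/360 ∈ [22/31, 1) → index 5

0 2 3 4 5 5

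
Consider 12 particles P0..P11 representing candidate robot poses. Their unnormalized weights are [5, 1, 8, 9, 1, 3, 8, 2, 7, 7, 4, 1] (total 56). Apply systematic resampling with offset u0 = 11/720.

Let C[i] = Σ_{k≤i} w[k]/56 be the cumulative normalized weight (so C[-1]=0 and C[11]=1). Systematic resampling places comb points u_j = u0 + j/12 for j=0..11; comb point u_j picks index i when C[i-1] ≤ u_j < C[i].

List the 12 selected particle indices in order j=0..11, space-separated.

0 1 2 3 3 5 6 6 8 8 9 10

C = [5/56, 3/28, 1/4, 23/56, 3/7, 27/56, 5/8, 37/56, 11/14, 51/56, 55/56, 1]
j=0: u_0=11/720 ∈ [0, 5/56) → index 0
j=1: u_1=71/720 ∈ [5/56, 3/28) → index 1
j=2: u_2=131/720 ∈ [3/28, 1/4) → index 2
j=3: u_3=191/720 ∈ [1/4, 23/56) → index 3
j=4: u_4=251/720 ∈ [1/4, 23/56) → index 3
j=5: u_5=311/720 ∈ [3/7, 27/56) → index 5
j=6: u_6=371/720 ∈ [27/56, 5/8) → index 6
j=7: u_7=431/720 ∈ [27/56, 5/8) → index 6
j=8: u_8=491/720 ∈ [37/56, 11/14) → index 8
j=9: u_9=551/720 ∈ [37/56, 11/14) → index 8
j=10: u_10=611/720 ∈ [11/14, 51/56) → index 9
j=11: u_11=671/720 ∈ [51/56, 55/56) → index 10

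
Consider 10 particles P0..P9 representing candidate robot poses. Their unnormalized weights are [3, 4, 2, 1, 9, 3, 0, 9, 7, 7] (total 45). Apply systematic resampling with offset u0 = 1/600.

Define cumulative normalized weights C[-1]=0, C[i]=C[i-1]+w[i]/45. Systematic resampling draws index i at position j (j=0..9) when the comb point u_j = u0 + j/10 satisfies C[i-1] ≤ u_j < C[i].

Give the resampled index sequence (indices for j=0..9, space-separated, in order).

0 1 3 4 4 7 7 8 8 9

C = [1/15, 7/45, 1/5, 2/9, 19/45, 22/45, 22/45, 31/45, 38/45, 1]
j=0: u_0=1/600 ∈ [0, 1/15) → index 0
j=1: u_1=61/600 ∈ [1/15, 7/45) → index 1
j=2: u_2=121/600 ∈ [1/5, 2/9) → index 3
j=3: u_3=181/600 ∈ [2/9, 19/45) → index 4
j=4: u_4=241/600 ∈ [2/9, 19/45) → index 4
j=5: u_5=301/600 ∈ [22/45, 31/45) → index 7
j=6: u_6=361/600 ∈ [22/45, 31/45) → index 7
j=7: u_7=421/600 ∈ [31/45, 38/45) → index 8
j=8: u_8=481/600 ∈ [31/45, 38/45) → index 8
j=9: u_9=541/600 ∈ [38/45, 1) → index 9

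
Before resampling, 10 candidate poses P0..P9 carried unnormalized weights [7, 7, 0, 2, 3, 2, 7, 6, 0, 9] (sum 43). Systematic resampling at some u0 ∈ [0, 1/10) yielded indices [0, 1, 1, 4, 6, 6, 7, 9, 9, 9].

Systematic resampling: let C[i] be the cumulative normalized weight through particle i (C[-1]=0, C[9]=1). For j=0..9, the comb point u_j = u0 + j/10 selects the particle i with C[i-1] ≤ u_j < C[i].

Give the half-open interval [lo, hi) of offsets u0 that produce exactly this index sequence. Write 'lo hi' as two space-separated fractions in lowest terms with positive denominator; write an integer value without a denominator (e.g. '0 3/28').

39/430 1/10

C = [7/43, 14/43, 14/43, 16/43, 19/43, 21/43, 28/43, 34/43, 34/43, 1]
j=0 picked index 0: u0 ∈ [0, 7/43)
j=1 picked index 1: u0 ∈ [27/430, 97/430)
j=2 picked index 1: u0 ∈ [-8/215, 27/215)
j=3 picked index 4: u0 ∈ [31/430, 61/430)
j=4 picked index 6: u0 ∈ [19/215, 54/215)
j=5 picked index 6: u0 ∈ [-1/86, 13/86)
j=6 picked index 7: u0 ∈ [11/215, 41/215)
j=7 picked index 9: u0 ∈ [39/430, 3/10)
j=8 picked index 9: u0 ∈ [-2/215, 1/5)
j=9 picked index 9: u0 ∈ [-47/430, 1/10)
intersection: [39/430, 1/10)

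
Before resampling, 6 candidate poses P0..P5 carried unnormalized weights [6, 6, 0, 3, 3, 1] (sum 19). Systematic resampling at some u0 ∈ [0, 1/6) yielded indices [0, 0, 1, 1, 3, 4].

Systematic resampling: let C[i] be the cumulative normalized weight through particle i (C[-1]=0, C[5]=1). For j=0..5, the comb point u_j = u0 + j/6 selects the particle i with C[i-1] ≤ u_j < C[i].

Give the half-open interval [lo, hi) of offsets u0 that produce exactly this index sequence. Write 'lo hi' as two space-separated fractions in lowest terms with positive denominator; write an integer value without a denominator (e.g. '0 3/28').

C = [6/19, 12/19, 12/19, 15/19, 18/19, 1]
j=0 picked index 0: u0 ∈ [0, 6/19)
j=1 picked index 0: u0 ∈ [-1/6, 17/114)
j=2 picked index 1: u0 ∈ [-1/57, 17/57)
j=3 picked index 1: u0 ∈ [-7/38, 5/38)
j=4 picked index 3: u0 ∈ [-2/57, 7/57)
j=5 picked index 4: u0 ∈ [-5/114, 13/114)
intersection: [0, 13/114)

0 13/114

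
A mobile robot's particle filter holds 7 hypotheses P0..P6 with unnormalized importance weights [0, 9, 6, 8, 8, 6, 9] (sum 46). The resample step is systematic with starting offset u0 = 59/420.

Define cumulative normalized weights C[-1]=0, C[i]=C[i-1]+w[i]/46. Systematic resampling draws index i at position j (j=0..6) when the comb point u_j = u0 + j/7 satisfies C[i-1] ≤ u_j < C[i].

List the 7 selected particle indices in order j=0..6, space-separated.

C = [0, 9/46, 15/46, 1/2, 31/46, 37/46, 1]
j=0: u_0=59/420 ∈ [0, 9/46) → index 1
j=1: u_1=17/60 ∈ [9/46, 15/46) → index 2
j=2: u_2=179/420 ∈ [15/46, 1/2) → index 3
j=3: u_3=239/420 ∈ [1/2, 31/46) → index 4
j=4: u_4=299/420 ∈ [31/46, 37/46) → index 5
j=5: u_5=359/420 ∈ [37/46, 1) → index 6
j=6: u_6=419/420 ∈ [37/46, 1) → index 6

1 2 3 4 5 6 6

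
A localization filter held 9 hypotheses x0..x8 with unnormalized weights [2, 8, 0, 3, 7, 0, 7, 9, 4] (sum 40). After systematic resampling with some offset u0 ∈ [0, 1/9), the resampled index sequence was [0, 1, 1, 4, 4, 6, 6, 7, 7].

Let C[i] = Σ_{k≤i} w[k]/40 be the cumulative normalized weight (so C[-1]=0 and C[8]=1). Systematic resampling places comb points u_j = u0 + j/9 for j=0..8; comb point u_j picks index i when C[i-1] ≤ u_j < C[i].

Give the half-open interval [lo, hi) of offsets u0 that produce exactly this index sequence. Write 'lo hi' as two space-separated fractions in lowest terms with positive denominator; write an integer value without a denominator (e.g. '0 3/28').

C = [1/20, 1/4, 1/4, 13/40, 1/2, 1/2, 27/40, 9/10, 1]
j=0 picked index 0: u0 ∈ [0, 1/20)
j=1 picked index 1: u0 ∈ [-11/180, 5/36)
j=2 picked index 1: u0 ∈ [-31/180, 1/36)
j=3 picked index 4: u0 ∈ [-1/120, 1/6)
j=4 picked index 4: u0 ∈ [-43/360, 1/18)
j=5 picked index 6: u0 ∈ [-1/18, 43/360)
j=6 picked index 6: u0 ∈ [-1/6, 1/120)
j=7 picked index 7: u0 ∈ [-37/360, 11/90)
j=8 picked index 7: u0 ∈ [-77/360, 1/90)
intersection: [0, 1/120)

0 1/120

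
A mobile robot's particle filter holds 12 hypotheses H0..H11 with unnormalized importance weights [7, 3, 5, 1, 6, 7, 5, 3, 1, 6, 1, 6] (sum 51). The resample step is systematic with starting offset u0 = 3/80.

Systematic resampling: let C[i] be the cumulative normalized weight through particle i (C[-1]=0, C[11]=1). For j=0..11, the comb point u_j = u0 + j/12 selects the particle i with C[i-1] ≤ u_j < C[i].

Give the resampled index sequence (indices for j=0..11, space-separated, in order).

C = [7/51, 10/51, 5/17, 16/51, 22/51, 29/51, 2/3, 37/51, 38/51, 44/51, 15/17, 1]
j=0: u_0=3/80 ∈ [0, 7/51) → index 0
j=1: u_1=29/240 ∈ [0, 7/51) → index 0
j=2: u_2=49/240 ∈ [10/51, 5/17) → index 2
j=3: u_3=23/80 ∈ [10/51, 5/17) → index 2
j=4: u_4=89/240 ∈ [16/51, 22/51) → index 4
j=5: u_5=109/240 ∈ [22/51, 29/51) → index 5
j=6: u_6=43/80 ∈ [22/51, 29/51) → index 5
j=7: u_7=149/240 ∈ [29/51, 2/3) → index 6
j=8: u_8=169/240 ∈ [2/3, 37/51) → index 7
j=9: u_9=63/80 ∈ [38/51, 44/51) → index 9
j=10: u_10=209/240 ∈ [44/51, 15/17) → index 10
j=11: u_11=229/240 ∈ [15/17, 1) → index 11

0 0 2 2 4 5 5 6 7 9 10 11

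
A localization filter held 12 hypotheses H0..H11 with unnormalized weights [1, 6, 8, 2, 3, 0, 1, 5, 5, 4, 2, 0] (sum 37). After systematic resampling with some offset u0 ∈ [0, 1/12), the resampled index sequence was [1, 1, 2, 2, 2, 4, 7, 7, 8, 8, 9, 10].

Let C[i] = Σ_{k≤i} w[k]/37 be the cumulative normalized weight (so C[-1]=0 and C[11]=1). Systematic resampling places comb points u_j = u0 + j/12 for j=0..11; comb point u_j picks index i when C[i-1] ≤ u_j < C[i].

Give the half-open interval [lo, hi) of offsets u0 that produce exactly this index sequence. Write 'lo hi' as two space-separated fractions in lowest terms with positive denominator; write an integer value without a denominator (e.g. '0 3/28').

C = [1/37, 7/37, 15/37, 17/37, 20/37, 20/37, 21/37, 26/37, 31/37, 35/37, 1, 1]
j=0 picked index 1: u0 ∈ [1/37, 7/37)
j=1 picked index 1: u0 ∈ [-25/444, 47/444)
j=2 picked index 2: u0 ∈ [5/222, 53/222)
j=3 picked index 2: u0 ∈ [-9/148, 23/148)
j=4 picked index 2: u0 ∈ [-16/111, 8/111)
j=5 picked index 4: u0 ∈ [19/444, 55/444)
j=6 picked index 7: u0 ∈ [5/74, 15/74)
j=7 picked index 7: u0 ∈ [-7/444, 53/444)
j=8 picked index 8: u0 ∈ [4/111, 19/111)
j=9 picked index 8: u0 ∈ [-7/148, 13/148)
j=10 picked index 9: u0 ∈ [1/222, 25/222)
j=11 picked index 10: u0 ∈ [13/444, 1/12)
intersection: [5/74, 8/111)

5/74 8/111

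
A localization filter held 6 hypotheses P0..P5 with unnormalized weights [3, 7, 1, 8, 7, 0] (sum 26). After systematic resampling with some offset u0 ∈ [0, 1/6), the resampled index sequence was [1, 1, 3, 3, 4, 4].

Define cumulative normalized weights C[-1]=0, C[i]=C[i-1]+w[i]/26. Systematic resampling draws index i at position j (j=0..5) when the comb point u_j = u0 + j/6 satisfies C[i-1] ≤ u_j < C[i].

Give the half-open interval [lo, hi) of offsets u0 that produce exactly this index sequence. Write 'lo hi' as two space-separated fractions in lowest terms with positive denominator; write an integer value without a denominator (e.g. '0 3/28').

C = [3/26, 5/13, 11/26, 19/26, 1, 1]
j=0 picked index 1: u0 ∈ [3/26, 5/13)
j=1 picked index 1: u0 ∈ [-2/39, 17/78)
j=2 picked index 3: u0 ∈ [7/78, 31/78)
j=3 picked index 3: u0 ∈ [-1/13, 3/13)
j=4 picked index 4: u0 ∈ [5/78, 1/3)
j=5 picked index 4: u0 ∈ [-4/39, 1/6)
intersection: [3/26, 1/6)

3/26 1/6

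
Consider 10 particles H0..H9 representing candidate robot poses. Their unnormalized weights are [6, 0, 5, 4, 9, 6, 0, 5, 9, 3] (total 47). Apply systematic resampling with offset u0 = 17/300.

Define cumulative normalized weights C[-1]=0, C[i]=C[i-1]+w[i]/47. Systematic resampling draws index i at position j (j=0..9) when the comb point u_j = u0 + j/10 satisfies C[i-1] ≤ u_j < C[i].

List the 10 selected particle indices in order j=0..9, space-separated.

C = [6/47, 6/47, 11/47, 15/47, 24/47, 30/47, 30/47, 35/47, 44/47, 1]
j=0: u_0=17/300 ∈ [0, 6/47) → index 0
j=1: u_1=47/300 ∈ [6/47, 11/47) → index 2
j=2: u_2=77/300 ∈ [11/47, 15/47) → index 3
j=3: u_3=107/300 ∈ [15/47, 24/47) → index 4
j=4: u_4=137/300 ∈ [15/47, 24/47) → index 4
j=5: u_5=167/300 ∈ [24/47, 30/47) → index 5
j=6: u_6=197/300 ∈ [30/47, 35/47) → index 7
j=7: u_7=227/300 ∈ [35/47, 44/47) → index 8
j=8: u_8=257/300 ∈ [35/47, 44/47) → index 8
j=9: u_9=287/300 ∈ [44/47, 1) → index 9

0 2 3 4 4 5 7 8 8 9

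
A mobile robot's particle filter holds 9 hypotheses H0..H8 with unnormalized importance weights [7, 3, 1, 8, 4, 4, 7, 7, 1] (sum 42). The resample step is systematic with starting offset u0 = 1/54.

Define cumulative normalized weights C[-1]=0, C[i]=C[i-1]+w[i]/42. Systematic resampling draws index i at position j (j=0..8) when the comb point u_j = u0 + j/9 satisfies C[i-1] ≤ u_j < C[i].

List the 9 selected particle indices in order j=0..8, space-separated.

C = [1/6, 5/21, 11/42, 19/42, 23/42, 9/14, 17/21, 41/42, 1]
j=0: u_0=1/54 ∈ [0, 1/6) → index 0
j=1: u_1=7/54 ∈ [0, 1/6) → index 0
j=2: u_2=13/54 ∈ [5/21, 11/42) → index 2
j=3: u_3=19/54 ∈ [11/42, 19/42) → index 3
j=4: u_4=25/54 ∈ [19/42, 23/42) → index 4
j=5: u_5=31/54 ∈ [23/42, 9/14) → index 5
j=6: u_6=37/54 ∈ [9/14, 17/21) → index 6
j=7: u_7=43/54 ∈ [9/14, 17/21) → index 6
j=8: u_8=49/54 ∈ [17/21, 41/42) → index 7

0 0 2 3 4 5 6 6 7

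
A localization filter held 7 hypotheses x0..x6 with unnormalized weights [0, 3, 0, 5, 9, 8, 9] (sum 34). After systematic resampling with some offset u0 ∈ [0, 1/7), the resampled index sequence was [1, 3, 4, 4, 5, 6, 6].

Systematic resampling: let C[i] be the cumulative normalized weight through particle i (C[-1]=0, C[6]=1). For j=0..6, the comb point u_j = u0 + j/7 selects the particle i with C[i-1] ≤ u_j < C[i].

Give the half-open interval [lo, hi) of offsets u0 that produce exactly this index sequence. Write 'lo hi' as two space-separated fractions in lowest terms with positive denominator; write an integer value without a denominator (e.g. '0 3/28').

C = [0, 3/34, 3/34, 4/17, 1/2, 25/34, 1]
j=0 picked index 1: u0 ∈ [0, 3/34)
j=1 picked index 3: u0 ∈ [-13/238, 11/119)
j=2 picked index 4: u0 ∈ [-6/119, 3/14)
j=3 picked index 4: u0 ∈ [-23/119, 1/14)
j=4 picked index 5: u0 ∈ [-1/14, 39/238)
j=5 picked index 6: u0 ∈ [5/238, 2/7)
j=6 picked index 6: u0 ∈ [-29/238, 1/7)
intersection: [5/238, 1/14)

5/238 1/14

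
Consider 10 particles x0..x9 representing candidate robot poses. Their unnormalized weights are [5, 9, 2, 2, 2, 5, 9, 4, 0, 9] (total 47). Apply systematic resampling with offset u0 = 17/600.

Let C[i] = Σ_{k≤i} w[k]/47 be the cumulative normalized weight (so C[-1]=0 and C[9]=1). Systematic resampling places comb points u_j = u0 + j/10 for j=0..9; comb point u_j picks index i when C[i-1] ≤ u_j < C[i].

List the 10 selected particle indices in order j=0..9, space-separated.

0 1 1 2 5 5 6 7 9 9

C = [5/47, 14/47, 16/47, 18/47, 20/47, 25/47, 34/47, 38/47, 38/47, 1]
j=0: u_0=17/600 ∈ [0, 5/47) → index 0
j=1: u_1=77/600 ∈ [5/47, 14/47) → index 1
j=2: u_2=137/600 ∈ [5/47, 14/47) → index 1
j=3: u_3=197/600 ∈ [14/47, 16/47) → index 2
j=4: u_4=257/600 ∈ [20/47, 25/47) → index 5
j=5: u_5=317/600 ∈ [20/47, 25/47) → index 5
j=6: u_6=377/600 ∈ [25/47, 34/47) → index 6
j=7: u_7=437/600 ∈ [34/47, 38/47) → index 7
j=8: u_8=497/600 ∈ [38/47, 1) → index 9
j=9: u_9=557/600 ∈ [38/47, 1) → index 9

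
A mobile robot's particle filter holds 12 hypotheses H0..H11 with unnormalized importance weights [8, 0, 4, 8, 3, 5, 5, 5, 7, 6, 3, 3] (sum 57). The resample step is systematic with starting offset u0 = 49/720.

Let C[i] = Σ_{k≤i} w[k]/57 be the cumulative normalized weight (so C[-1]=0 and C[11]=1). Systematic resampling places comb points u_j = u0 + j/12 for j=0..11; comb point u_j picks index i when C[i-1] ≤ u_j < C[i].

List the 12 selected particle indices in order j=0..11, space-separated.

0 2 3 3 4 5 6 7 8 9 10 11

C = [8/57, 8/57, 4/19, 20/57, 23/57, 28/57, 11/19, 2/3, 15/19, 17/19, 18/19, 1]
j=0: u_0=49/720 ∈ [0, 8/57) → index 0
j=1: u_1=109/720 ∈ [8/57, 4/19) → index 2
j=2: u_2=169/720 ∈ [4/19, 20/57) → index 3
j=3: u_3=229/720 ∈ [4/19, 20/57) → index 3
j=4: u_4=289/720 ∈ [20/57, 23/57) → index 4
j=5: u_5=349/720 ∈ [23/57, 28/57) → index 5
j=6: u_6=409/720 ∈ [28/57, 11/19) → index 6
j=7: u_7=469/720 ∈ [11/19, 2/3) → index 7
j=8: u_8=529/720 ∈ [2/3, 15/19) → index 8
j=9: u_9=589/720 ∈ [15/19, 17/19) → index 9
j=10: u_10=649/720 ∈ [17/19, 18/19) → index 10
j=11: u_11=709/720 ∈ [18/19, 1) → index 11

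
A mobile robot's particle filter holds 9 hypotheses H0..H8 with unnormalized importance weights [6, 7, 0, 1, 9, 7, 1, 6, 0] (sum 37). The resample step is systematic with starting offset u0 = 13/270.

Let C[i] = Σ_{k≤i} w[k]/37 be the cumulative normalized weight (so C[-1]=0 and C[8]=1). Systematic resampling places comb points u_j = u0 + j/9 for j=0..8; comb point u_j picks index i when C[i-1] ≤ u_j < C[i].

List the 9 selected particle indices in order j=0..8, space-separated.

0 0 1 4 4 4 5 6 7

C = [6/37, 13/37, 13/37, 14/37, 23/37, 30/37, 31/37, 1, 1]
j=0: u_0=13/270 ∈ [0, 6/37) → index 0
j=1: u_1=43/270 ∈ [0, 6/37) → index 0
j=2: u_2=73/270 ∈ [6/37, 13/37) → index 1
j=3: u_3=103/270 ∈ [14/37, 23/37) → index 4
j=4: u_4=133/270 ∈ [14/37, 23/37) → index 4
j=5: u_5=163/270 ∈ [14/37, 23/37) → index 4
j=6: u_6=193/270 ∈ [23/37, 30/37) → index 5
j=7: u_7=223/270 ∈ [30/37, 31/37) → index 6
j=8: u_8=253/270 ∈ [31/37, 1) → index 7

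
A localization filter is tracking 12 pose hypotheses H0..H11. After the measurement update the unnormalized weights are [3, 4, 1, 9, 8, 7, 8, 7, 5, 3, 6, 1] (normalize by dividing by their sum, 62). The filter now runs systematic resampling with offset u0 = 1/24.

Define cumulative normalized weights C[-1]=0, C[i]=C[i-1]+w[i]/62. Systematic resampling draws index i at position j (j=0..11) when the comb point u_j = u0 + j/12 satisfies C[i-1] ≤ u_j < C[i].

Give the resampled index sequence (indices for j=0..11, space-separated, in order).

0 2 3 4 4 5 6 6 7 8 9 10

C = [3/62, 7/62, 4/31, 17/62, 25/62, 16/31, 20/31, 47/62, 26/31, 55/62, 61/62, 1]
j=0: u_0=1/24 ∈ [0, 3/62) → index 0
j=1: u_1=1/8 ∈ [7/62, 4/31) → index 2
j=2: u_2=5/24 ∈ [4/31, 17/62) → index 3
j=3: u_3=7/24 ∈ [17/62, 25/62) → index 4
j=4: u_4=3/8 ∈ [17/62, 25/62) → index 4
j=5: u_5=11/24 ∈ [25/62, 16/31) → index 5
j=6: u_6=13/24 ∈ [16/31, 20/31) → index 6
j=7: u_7=5/8 ∈ [16/31, 20/31) → index 6
j=8: u_8=17/24 ∈ [20/31, 47/62) → index 7
j=9: u_9=19/24 ∈ [47/62, 26/31) → index 8
j=10: u_10=7/8 ∈ [26/31, 55/62) → index 9
j=11: u_11=23/24 ∈ [55/62, 61/62) → index 10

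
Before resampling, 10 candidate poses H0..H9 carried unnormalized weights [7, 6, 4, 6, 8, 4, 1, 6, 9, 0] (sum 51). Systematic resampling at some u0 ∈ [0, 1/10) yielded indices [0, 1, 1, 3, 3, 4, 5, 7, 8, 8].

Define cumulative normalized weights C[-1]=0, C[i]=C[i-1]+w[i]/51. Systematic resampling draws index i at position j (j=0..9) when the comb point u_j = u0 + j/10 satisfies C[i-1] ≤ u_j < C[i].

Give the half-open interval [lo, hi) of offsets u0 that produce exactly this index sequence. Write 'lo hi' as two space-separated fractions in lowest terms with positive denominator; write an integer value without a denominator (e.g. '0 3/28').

19/510 13/255

C = [7/51, 13/51, 1/3, 23/51, 31/51, 35/51, 12/17, 14/17, 1, 1]
j=0 picked index 0: u0 ∈ [0, 7/51)
j=1 picked index 1: u0 ∈ [19/510, 79/510)
j=2 picked index 1: u0 ∈ [-16/255, 14/255)
j=3 picked index 3: u0 ∈ [1/30, 77/510)
j=4 picked index 3: u0 ∈ [-1/15, 13/255)
j=5 picked index 4: u0 ∈ [-5/102, 11/102)
j=6 picked index 5: u0 ∈ [2/255, 22/255)
j=7 picked index 7: u0 ∈ [1/170, 21/170)
j=8 picked index 8: u0 ∈ [2/85, 1/5)
j=9 picked index 8: u0 ∈ [-13/170, 1/10)
intersection: [19/510, 13/255)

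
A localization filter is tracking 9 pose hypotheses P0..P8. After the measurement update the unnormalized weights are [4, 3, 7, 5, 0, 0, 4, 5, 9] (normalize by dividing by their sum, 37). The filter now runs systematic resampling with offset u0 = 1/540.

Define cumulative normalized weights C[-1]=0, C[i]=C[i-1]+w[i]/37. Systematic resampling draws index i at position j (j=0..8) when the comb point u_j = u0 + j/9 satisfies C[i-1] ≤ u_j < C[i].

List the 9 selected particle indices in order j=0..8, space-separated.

0 1 2 2 3 6 7 8 8

C = [4/37, 7/37, 14/37, 19/37, 19/37, 19/37, 23/37, 28/37, 1]
j=0: u_0=1/540 ∈ [0, 4/37) → index 0
j=1: u_1=61/540 ∈ [4/37, 7/37) → index 1
j=2: u_2=121/540 ∈ [7/37, 14/37) → index 2
j=3: u_3=181/540 ∈ [7/37, 14/37) → index 2
j=4: u_4=241/540 ∈ [14/37, 19/37) → index 3
j=5: u_5=301/540 ∈ [19/37, 23/37) → index 6
j=6: u_6=361/540 ∈ [23/37, 28/37) → index 7
j=7: u_7=421/540 ∈ [28/37, 1) → index 8
j=8: u_8=481/540 ∈ [28/37, 1) → index 8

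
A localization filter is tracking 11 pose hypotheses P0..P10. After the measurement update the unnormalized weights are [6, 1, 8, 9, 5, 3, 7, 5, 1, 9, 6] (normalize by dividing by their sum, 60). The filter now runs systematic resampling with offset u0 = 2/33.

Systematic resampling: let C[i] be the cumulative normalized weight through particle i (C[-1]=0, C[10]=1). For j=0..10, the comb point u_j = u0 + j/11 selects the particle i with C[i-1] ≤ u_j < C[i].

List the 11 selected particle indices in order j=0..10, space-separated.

0 2 2 3 4 5 6 7 9 9 10

C = [1/10, 7/60, 1/4, 2/5, 29/60, 8/15, 13/20, 11/15, 3/4, 9/10, 1]
j=0: u_0=2/33 ∈ [0, 1/10) → index 0
j=1: u_1=5/33 ∈ [7/60, 1/4) → index 2
j=2: u_2=8/33 ∈ [7/60, 1/4) → index 2
j=3: u_3=1/3 ∈ [1/4, 2/5) → index 3
j=4: u_4=14/33 ∈ [2/5, 29/60) → index 4
j=5: u_5=17/33 ∈ [29/60, 8/15) → index 5
j=6: u_6=20/33 ∈ [8/15, 13/20) → index 6
j=7: u_7=23/33 ∈ [13/20, 11/15) → index 7
j=8: u_8=26/33 ∈ [3/4, 9/10) → index 9
j=9: u_9=29/33 ∈ [3/4, 9/10) → index 9
j=10: u_10=32/33 ∈ [9/10, 1) → index 10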